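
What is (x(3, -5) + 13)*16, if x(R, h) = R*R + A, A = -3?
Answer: 304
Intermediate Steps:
x(R, h) = -3 + R² (x(R, h) = R*R - 3 = R² - 3 = -3 + R²)
(x(3, -5) + 13)*16 = ((-3 + 3²) + 13)*16 = ((-3 + 9) + 13)*16 = (6 + 13)*16 = 19*16 = 304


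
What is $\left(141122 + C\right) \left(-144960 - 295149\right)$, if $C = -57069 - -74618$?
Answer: $-69832535139$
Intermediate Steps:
$C = 17549$ ($C = -57069 + 74618 = 17549$)
$\left(141122 + C\right) \left(-144960 - 295149\right) = \left(141122 + 17549\right) \left(-144960 - 295149\right) = 158671 \left(-440109\right) = -69832535139$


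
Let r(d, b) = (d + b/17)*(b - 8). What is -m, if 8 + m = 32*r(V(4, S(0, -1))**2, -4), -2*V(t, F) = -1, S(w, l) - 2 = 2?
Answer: 232/17 ≈ 13.647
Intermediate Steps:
S(w, l) = 4 (S(w, l) = 2 + 2 = 4)
V(t, F) = 1/2 (V(t, F) = -1/2*(-1) = 1/2)
r(d, b) = (-8 + b)*(d + b/17) (r(d, b) = (d + b*(1/17))*(-8 + b) = (d + b/17)*(-8 + b) = (-8 + b)*(d + b/17))
m = -232/17 (m = -8 + 32*(-8*(1/2)**2 - 8/17*(-4) + (1/17)*(-4)**2 - 4*(1/2)**2) = -8 + 32*(-8*1/4 + 32/17 + (1/17)*16 - 4*1/4) = -8 + 32*(-2 + 32/17 + 16/17 - 1) = -8 + 32*(-3/17) = -8 - 96/17 = -232/17 ≈ -13.647)
-m = -1*(-232/17) = 232/17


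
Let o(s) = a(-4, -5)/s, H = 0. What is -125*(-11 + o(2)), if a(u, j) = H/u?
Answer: 1375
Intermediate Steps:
a(u, j) = 0 (a(u, j) = 0/u = 0)
o(s) = 0 (o(s) = 0/s = 0)
-125*(-11 + o(2)) = -125*(-11 + 0) = -125*(-11) = 1375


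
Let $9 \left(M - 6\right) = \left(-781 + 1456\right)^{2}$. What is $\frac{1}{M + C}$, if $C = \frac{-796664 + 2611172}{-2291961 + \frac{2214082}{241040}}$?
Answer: $\frac{276226032679}{13985381576066289} \approx 1.9751 \cdot 10^{-5}$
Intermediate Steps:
$M = 50631$ ($M = 6 + \frac{\left(-781 + 1456\right)^{2}}{9} = 6 + \frac{675^{2}}{9} = 6 + \frac{1}{9} \cdot 455625 = 6 + 50625 = 50631$)
$C = - \frac{218684504160}{276226032679}$ ($C = \frac{1814508}{-2291961 + 2214082 \cdot \frac{1}{241040}} = \frac{1814508}{-2291961 + \frac{1107041}{120520}} = \frac{1814508}{- \frac{276226032679}{120520}} = 1814508 \left(- \frac{120520}{276226032679}\right) = - \frac{218684504160}{276226032679} \approx -0.79169$)
$\frac{1}{M + C} = \frac{1}{50631 - \frac{218684504160}{276226032679}} = \frac{1}{\frac{13985381576066289}{276226032679}} = \frac{276226032679}{13985381576066289}$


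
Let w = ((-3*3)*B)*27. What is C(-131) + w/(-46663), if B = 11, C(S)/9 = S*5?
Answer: -275075712/46663 ≈ -5894.9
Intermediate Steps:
C(S) = 45*S (C(S) = 9*(S*5) = 9*(5*S) = 45*S)
w = -2673 (w = (-3*3*11)*27 = -9*11*27 = -99*27 = -2673)
C(-131) + w/(-46663) = 45*(-131) - 2673/(-46663) = -5895 - 2673*(-1/46663) = -5895 + 2673/46663 = -275075712/46663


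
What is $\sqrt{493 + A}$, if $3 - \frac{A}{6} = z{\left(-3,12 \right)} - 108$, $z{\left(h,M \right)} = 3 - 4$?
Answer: $\sqrt{1165} \approx 34.132$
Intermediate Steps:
$z{\left(h,M \right)} = -1$ ($z{\left(h,M \right)} = 3 - 4 = -1$)
$A = 672$ ($A = 18 - 6 \left(-1 - 108\right) = 18 - -654 = 18 + 654 = 672$)
$\sqrt{493 + A} = \sqrt{493 + 672} = \sqrt{1165}$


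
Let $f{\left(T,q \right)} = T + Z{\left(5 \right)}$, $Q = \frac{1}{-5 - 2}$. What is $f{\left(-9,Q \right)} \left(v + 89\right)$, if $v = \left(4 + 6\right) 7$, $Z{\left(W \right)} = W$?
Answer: $-636$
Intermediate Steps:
$Q = - \frac{1}{7}$ ($Q = \frac{1}{-7} = - \frac{1}{7} \approx -0.14286$)
$f{\left(T,q \right)} = 5 + T$ ($f{\left(T,q \right)} = T + 5 = 5 + T$)
$v = 70$ ($v = 10 \cdot 7 = 70$)
$f{\left(-9,Q \right)} \left(v + 89\right) = \left(5 - 9\right) \left(70 + 89\right) = \left(-4\right) 159 = -636$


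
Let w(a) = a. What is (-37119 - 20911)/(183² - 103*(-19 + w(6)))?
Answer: -29015/17414 ≈ -1.6662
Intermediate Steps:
(-37119 - 20911)/(183² - 103*(-19 + w(6))) = (-37119 - 20911)/(183² - 103*(-19 + 6)) = -58030/(33489 - 103*(-13)) = -58030/(33489 + 1339) = -58030/34828 = -58030*1/34828 = -29015/17414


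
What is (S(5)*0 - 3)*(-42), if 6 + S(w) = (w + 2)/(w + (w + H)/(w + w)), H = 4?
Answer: 126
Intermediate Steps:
S(w) = -6 + (2 + w)/(w + (4 + w)/(2*w)) (S(w) = -6 + (w + 2)/(w + (w + 4)/(w + w)) = -6 + (2 + w)/(w + (4 + w)/((2*w))) = -6 + (2 + w)/(w + (4 + w)*(1/(2*w))) = -6 + (2 + w)/(w + (4 + w)/(2*w)))
(S(5)*0 - 3)*(-42) = ((2*(-12 - 1*5 - 5*5²)/(4 + 5 + 2*5²))*0 - 3)*(-42) = ((2*(-12 - 5 - 5*25)/(4 + 5 + 2*25))*0 - 3)*(-42) = ((2*(-12 - 5 - 125)/(4 + 5 + 50))*0 - 3)*(-42) = ((2*(-142)/59)*0 - 3)*(-42) = ((2*(1/59)*(-142))*0 - 3)*(-42) = (-284/59*0 - 3)*(-42) = (0 - 3)*(-42) = -3*(-42) = 126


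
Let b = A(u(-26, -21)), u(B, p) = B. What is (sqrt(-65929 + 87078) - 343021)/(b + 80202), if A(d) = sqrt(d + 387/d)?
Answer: -715285226292/167241381967 + 2085252*sqrt(21149)/167241381967 - I*sqrt(584516062)/167241381967 + 343021*I*sqrt(27638)/167241381967 ≈ -4.2751 + 0.00034084*I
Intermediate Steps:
b = I*sqrt(27638)/26 (b = sqrt(-26 + 387/(-26)) = sqrt(-26 + 387*(-1/26)) = sqrt(-26 - 387/26) = sqrt(-1063/26) = I*sqrt(27638)/26 ≈ 6.3941*I)
(sqrt(-65929 + 87078) - 343021)/(b + 80202) = (sqrt(-65929 + 87078) - 343021)/(I*sqrt(27638)/26 + 80202) = (sqrt(21149) - 343021)/(80202 + I*sqrt(27638)/26) = (-343021 + sqrt(21149))/(80202 + I*sqrt(27638)/26)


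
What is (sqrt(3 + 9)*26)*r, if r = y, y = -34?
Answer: -1768*sqrt(3) ≈ -3062.3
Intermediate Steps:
r = -34
(sqrt(3 + 9)*26)*r = (sqrt(3 + 9)*26)*(-34) = (sqrt(12)*26)*(-34) = ((2*sqrt(3))*26)*(-34) = (52*sqrt(3))*(-34) = -1768*sqrt(3)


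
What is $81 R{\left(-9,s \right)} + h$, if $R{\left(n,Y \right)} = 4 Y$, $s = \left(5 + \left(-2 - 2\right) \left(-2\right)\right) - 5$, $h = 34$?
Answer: $2626$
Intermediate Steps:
$s = 8$ ($s = \left(5 - -8\right) - 5 = \left(5 + 8\right) - 5 = 13 - 5 = 8$)
$81 R{\left(-9,s \right)} + h = 81 \cdot 4 \cdot 8 + 34 = 81 \cdot 32 + 34 = 2592 + 34 = 2626$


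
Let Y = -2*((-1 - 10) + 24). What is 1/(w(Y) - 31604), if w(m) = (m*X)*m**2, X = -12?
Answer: 1/179308 ≈ 5.5770e-6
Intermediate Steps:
Y = -26 (Y = -2*(-11 + 24) = -2*13 = -26)
w(m) = -12*m**3 (w(m) = (m*(-12))*m**2 = (-12*m)*m**2 = -12*m**3)
1/(w(Y) - 31604) = 1/(-12*(-26)**3 - 31604) = 1/(-12*(-17576) - 31604) = 1/(210912 - 31604) = 1/179308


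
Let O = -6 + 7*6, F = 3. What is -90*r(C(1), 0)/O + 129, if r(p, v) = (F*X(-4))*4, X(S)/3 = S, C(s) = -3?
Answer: 489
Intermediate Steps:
X(S) = 3*S
O = 36 (O = -6 + 42 = 36)
r(p, v) = -144 (r(p, v) = (3*(3*(-4)))*4 = (3*(-12))*4 = -36*4 = -144)
-90*r(C(1), 0)/O + 129 = -(-12960)/36 + 129 = -90*(-4) + 129 = 360 + 129 = 489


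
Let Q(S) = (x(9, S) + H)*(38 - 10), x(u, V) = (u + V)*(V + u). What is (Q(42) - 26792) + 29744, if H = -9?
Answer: 75528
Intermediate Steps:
x(u, V) = (V + u)² (x(u, V) = (V + u)*(V + u) = (V + u)²)
Q(S) = -252 + 28*(9 + S)² (Q(S) = ((S + 9)² - 9)*(38 - 10) = ((9 + S)² - 9)*28 = (-9 + (9 + S)²)*28 = -252 + 28*(9 + S)²)
(Q(42) - 26792) + 29744 = ((-252 + 28*(9 + 42)²) - 26792) + 29744 = ((-252 + 28*51²) - 26792) + 29744 = ((-252 + 28*2601) - 26792) + 29744 = ((-252 + 72828) - 26792) + 29744 = (72576 - 26792) + 29744 = 45784 + 29744 = 75528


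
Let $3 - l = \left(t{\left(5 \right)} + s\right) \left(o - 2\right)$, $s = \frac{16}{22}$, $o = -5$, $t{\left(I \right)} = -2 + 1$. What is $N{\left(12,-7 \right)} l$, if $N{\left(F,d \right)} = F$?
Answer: $\frac{144}{11} \approx 13.091$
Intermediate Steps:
$t{\left(I \right)} = -1$
$s = \frac{8}{11}$ ($s = 16 \cdot \frac{1}{22} = \frac{8}{11} \approx 0.72727$)
$l = \frac{12}{11}$ ($l = 3 - \left(-1 + \frac{8}{11}\right) \left(-5 - 2\right) = 3 - \left(- \frac{3}{11}\right) \left(-7\right) = 3 - \frac{21}{11} = \frac{12}{11} \approx 1.0909$)
$N{\left(12,-7 \right)} l = 12 \cdot \frac{12}{11} = \frac{144}{11}$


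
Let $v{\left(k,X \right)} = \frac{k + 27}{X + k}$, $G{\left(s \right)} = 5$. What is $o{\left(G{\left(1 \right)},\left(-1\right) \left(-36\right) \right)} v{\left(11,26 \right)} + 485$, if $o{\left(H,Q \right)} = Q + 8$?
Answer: $\frac{19617}{37} \approx 530.19$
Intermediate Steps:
$v{\left(k,X \right)} = \frac{27 + k}{X + k}$
$o{\left(H,Q \right)} = 8 + Q$
$o{\left(G{\left(1 \right)},\left(-1\right) \left(-36\right) \right)} v{\left(11,26 \right)} + 485 = \left(8 - -36\right) \frac{27 + 11}{26 + 11} + 485 = \left(8 + 36\right) \frac{1}{37} \cdot 38 + 485 = 44 \cdot \frac{1}{37} \cdot 38 + 485 = 44 \cdot \frac{38}{37} + 485 = \frac{1672}{37} + 485 = \frac{19617}{37}$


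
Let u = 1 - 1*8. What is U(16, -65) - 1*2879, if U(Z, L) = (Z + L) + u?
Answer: -2935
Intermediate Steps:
u = -7 (u = 1 - 8 = -7)
U(Z, L) = -7 + L + Z (U(Z, L) = (Z + L) - 7 = (L + Z) - 7 = -7 + L + Z)
U(16, -65) - 1*2879 = (-7 - 65 + 16) - 1*2879 = -56 - 2879 = -2935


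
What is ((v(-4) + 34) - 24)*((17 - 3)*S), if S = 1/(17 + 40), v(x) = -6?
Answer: 56/57 ≈ 0.98246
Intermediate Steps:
S = 1/57 ≈ 0.017544
((v(-4) + 34) - 24)*((17 - 3)*S) = ((-6 + 34) - 24)*((17 - 3)*(1/57)) = (28 - 24)*(14*(1/57)) = 4*(14/57) = 56/57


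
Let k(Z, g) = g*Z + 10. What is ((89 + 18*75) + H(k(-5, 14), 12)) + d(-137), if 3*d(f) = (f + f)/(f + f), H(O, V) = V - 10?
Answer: 4324/3 ≈ 1441.3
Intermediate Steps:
k(Z, g) = 10 + Z*g (k(Z, g) = Z*g + 10 = 10 + Z*g)
H(O, V) = -10 + V
d(f) = 1/3 (d(f) = ((f + f)/(f + f))/3 = ((2*f)/((2*f)))/3 = ((2*f)*(1/(2*f)))/3 = (1/3)*1 = 1/3)
((89 + 18*75) + H(k(-5, 14), 12)) + d(-137) = ((89 + 18*75) + (-10 + 12)) + 1/3 = ((89 + 1350) + 2) + 1/3 = (1439 + 2) + 1/3 = 1441 + 1/3 = 4324/3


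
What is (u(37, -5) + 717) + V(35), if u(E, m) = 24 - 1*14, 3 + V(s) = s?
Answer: 759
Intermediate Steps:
V(s) = -3 + s
u(E, m) = 10 (u(E, m) = 24 - 14 = 10)
(u(37, -5) + 717) + V(35) = (10 + 717) + (-3 + 35) = 727 + 32 = 759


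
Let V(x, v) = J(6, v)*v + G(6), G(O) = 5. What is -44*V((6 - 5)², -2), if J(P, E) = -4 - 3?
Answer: -836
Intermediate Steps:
J(P, E) = -7
V(x, v) = 5 - 7*v (V(x, v) = -7*v + 5 = 5 - 7*v)
-44*V((6 - 5)², -2) = -44*(5 - 7*(-2)) = -44*(5 + 14) = -44*19 = -836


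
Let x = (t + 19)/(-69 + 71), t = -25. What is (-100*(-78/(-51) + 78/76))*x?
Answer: 247650/323 ≈ 766.72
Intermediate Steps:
x = -3 (x = (-25 + 19)/(-69 + 71) = -6/2 = -6*1/2 = -3)
(-100*(-78/(-51) + 78/76))*x = -100*(-78/(-51) + 78/76)*(-3) = -100*(-78*(-1/51) + 78*(1/76))*(-3) = -100*(26/17 + 39/38)*(-3) = -100*1651/646*(-3) = -82550/323*(-3) = 247650/323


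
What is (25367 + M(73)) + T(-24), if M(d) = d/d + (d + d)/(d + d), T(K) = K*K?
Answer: 25945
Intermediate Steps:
T(K) = K²
M(d) = 2 (M(d) = 1 + (2*d)/((2*d)) = 1 + (2*d)*(1/(2*d)) = 1 + 1 = 2)
(25367 + M(73)) + T(-24) = (25367 + 2) + (-24)² = 25369 + 576 = 25945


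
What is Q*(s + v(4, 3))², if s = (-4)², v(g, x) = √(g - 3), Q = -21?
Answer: -6069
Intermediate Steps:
v(g, x) = √(-3 + g)
s = 16
Q*(s + v(4, 3))² = -21*(16 + √(-3 + 4))² = -21*(16 + √1)² = -21*(16 + 1)² = -21*17² = -21*289 = -6069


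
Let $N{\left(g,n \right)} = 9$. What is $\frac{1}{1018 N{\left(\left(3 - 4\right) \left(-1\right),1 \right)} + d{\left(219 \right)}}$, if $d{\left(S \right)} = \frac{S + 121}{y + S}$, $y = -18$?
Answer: $\frac{201}{1841902} \approx 0.00010913$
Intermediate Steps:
$d{\left(S \right)} = \frac{121 + S}{-18 + S}$ ($d{\left(S \right)} = \frac{S + 121}{-18 + S} = \frac{121 + S}{-18 + S}$)
$\frac{1}{1018 N{\left(\left(3 - 4\right) \left(-1\right),1 \right)} + d{\left(219 \right)}} = \frac{1}{1018 \cdot 9 + \frac{121 + 219}{-18 + 219}} = \frac{1}{9162 + \frac{1}{201} \cdot 340} = \frac{1}{9162 + \frac{340}{201}} = \frac{1}{\frac{1841902}{201}} = \frac{201}{1841902}$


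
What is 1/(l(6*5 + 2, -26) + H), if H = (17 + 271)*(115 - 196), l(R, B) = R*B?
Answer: -1/24160 ≈ -4.1391e-5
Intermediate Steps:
l(R, B) = B*R
H = -23328 (H = 288*(-81) = -23328)
1/(l(6*5 + 2, -26) + H) = 1/(-26*(6*5 + 2) - 23328) = 1/(-26*(30 + 2) - 23328) = 1/(-26*32 - 23328) = 1/(-832 - 23328) = 1/(-24160) = -1/24160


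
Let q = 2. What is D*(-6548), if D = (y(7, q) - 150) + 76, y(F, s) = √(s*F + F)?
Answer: 484552 - 6548*√21 ≈ 4.5455e+5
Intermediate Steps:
y(F, s) = √(F + F*s) (y(F, s) = √(F*s + F) = √(F + F*s))
D = -74 + √21 (D = (√(7*(1 + 2)) - 150) + 76 = (√(7*3) - 150) + 76 = (√21 - 150) + 76 = (-150 + √21) + 76 = -74 + √21 ≈ -69.417)
D*(-6548) = (-74 + √21)*(-6548) = 484552 - 6548*√21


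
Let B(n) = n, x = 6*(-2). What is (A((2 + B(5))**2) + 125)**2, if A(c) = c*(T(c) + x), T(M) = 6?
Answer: 28561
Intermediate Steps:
x = -12
A(c) = -6*c (A(c) = c*(6 - 12) = c*(-6) = -6*c)
(A((2 + B(5))**2) + 125)**2 = (-6*(2 + 5)**2 + 125)**2 = (-6*7**2 + 125)**2 = (-6*49 + 125)**2 = (-294 + 125)**2 = (-169)**2 = 28561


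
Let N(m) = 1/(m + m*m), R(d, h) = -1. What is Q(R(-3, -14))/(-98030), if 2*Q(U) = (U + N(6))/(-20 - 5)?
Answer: -41/205863000 ≈ -1.9916e-7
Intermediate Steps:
N(m) = 1/(m + m**2)
Q(U) = -1/2100 - U/50 (Q(U) = ((U + 1/(6*(1 + 6)))/(-20 - 5))/2 = ((U + (1/6)/7)/(-25))/2 = ((U + (1/6)*(1/7))*(-1/25))/2 = ((U + 1/42)*(-1/25))/2 = ((1/42 + U)*(-1/25))/2 = (-1/1050 - U/25)/2 = -1/2100 - U/50)
Q(R(-3, -14))/(-98030) = (-1/2100 - 1/50*(-1))/(-98030) = (-1/2100 + 1/50)*(-1/98030) = (41/2100)*(-1/98030) = -41/205863000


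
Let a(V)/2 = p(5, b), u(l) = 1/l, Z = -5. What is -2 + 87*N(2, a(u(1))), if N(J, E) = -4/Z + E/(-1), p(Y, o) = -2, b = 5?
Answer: 2078/5 ≈ 415.60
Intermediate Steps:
a(V) = -4 (a(V) = 2*(-2) = -4)
N(J, E) = 4/5 - E (N(J, E) = -4/(-5) + E/(-1) = -4*(-1/5) + E*(-1) = 4/5 - E)
-2 + 87*N(2, a(u(1))) = -2 + 87*(4/5 - 1*(-4)) = -2 + 87*(4/5 + 4) = -2 + 87*(24/5) = -2 + 2088/5 = 2078/5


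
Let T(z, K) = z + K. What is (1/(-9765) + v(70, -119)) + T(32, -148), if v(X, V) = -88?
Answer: -1992061/9765 ≈ -204.00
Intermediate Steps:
T(z, K) = K + z
(1/(-9765) + v(70, -119)) + T(32, -148) = (1/(-9765) - 88) + (-148 + 32) = (-1/9765 - 88) - 116 = -859321/9765 - 116 = -1992061/9765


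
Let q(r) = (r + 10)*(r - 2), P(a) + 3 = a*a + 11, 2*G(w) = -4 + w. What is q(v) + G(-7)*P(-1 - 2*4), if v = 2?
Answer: -979/2 ≈ -489.50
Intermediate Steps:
G(w) = -2 + w/2 (G(w) = (-4 + w)/2 = -2 + w/2)
P(a) = 8 + a² (P(a) = -3 + (a*a + 11) = -3 + (a² + 11) = -3 + (11 + a²) = 8 + a²)
q(r) = (-2 + r)*(10 + r) (q(r) = (10 + r)*(-2 + r) = (-2 + r)*(10 + r))
q(v) + G(-7)*P(-1 - 2*4) = (-20 + 2² + 8*2) + (-2 + (½)*(-7))*(8 + (-1 - 2*4)²) = (-20 + 4 + 16) + (-2 - 7/2)*(8 + (-1 - 8)²) = 0 - 11*(8 + (-9)²)/2 = 0 - 11*(8 + 81)/2 = 0 - 11/2*89 = 0 - 979/2 = -979/2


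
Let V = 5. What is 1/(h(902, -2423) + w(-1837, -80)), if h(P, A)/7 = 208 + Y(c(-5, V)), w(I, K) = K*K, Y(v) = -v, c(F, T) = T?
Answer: 1/7821 ≈ 0.00012786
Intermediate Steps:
w(I, K) = K²
h(P, A) = 1421 (h(P, A) = 7*(208 - 1*5) = 7*(208 - 5) = 7*203 = 1421)
1/(h(902, -2423) + w(-1837, -80)) = 1/(1421 + (-80)²) = 1/(1421 + 6400) = 1/7821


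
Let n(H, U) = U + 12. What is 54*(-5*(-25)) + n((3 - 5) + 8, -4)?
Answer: 6758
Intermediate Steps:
n(H, U) = 12 + U
54*(-5*(-25)) + n((3 - 5) + 8, -4) = 54*(-5*(-25)) + (12 - 4) = 54*125 + 8 = 6750 + 8 = 6758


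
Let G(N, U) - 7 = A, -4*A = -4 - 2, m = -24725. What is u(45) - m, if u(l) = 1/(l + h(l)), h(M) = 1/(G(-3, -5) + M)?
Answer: 119100432/4817 ≈ 24725.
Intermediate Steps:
A = 3/2 (A = -(-4 - 2)/4 = -1/4*(-6) = 3/2 ≈ 1.5000)
G(N, U) = 17/2 (G(N, U) = 7 + 3/2 = 17/2)
h(M) = 1/(17/2 + M)
u(l) = 1/(l + 2/(17 + 2*l))
u(45) - m = (17 + 2*45)/(2 + 45*(17 + 2*45)) - 1*(-24725) = (17 + 90)/(2 + 45*(17 + 90)) + 24725 = 107/(2 + 45*107) + 24725 = 107/(2 + 4815) + 24725 = 107/4817 + 24725 = 119100432/4817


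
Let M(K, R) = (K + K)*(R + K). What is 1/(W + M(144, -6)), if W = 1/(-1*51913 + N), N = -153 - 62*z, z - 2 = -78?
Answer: 47354/1882037375 ≈ 2.5161e-5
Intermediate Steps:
z = -76 (z = 2 - 78 = -76)
N = 4559 (N = -153 - 62*(-76) = -153 + 4712 = 4559)
M(K, R) = 2*K*(K + R) (M(K, R) = (2*K)*(K + R) = 2*K*(K + R))
W = -1/47354 (W = 1/(-1*51913 + 4559) = 1/(-51913 + 4559) = 1/(-47354) = -1/47354 ≈ -2.1118e-5)
1/(W + M(144, -6)) = 1/(-1/47354 + 2*144*(144 - 6)) = 1/(-1/47354 + 2*144*138) = 1/(-1/47354 + 39744) = 1/(1882037375/47354) = 47354/1882037375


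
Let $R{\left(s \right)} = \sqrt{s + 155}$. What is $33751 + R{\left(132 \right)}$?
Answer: $33751 + \sqrt{287} \approx 33768.0$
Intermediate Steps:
$R{\left(s \right)} = \sqrt{155 + s}$
$33751 + R{\left(132 \right)} = 33751 + \sqrt{155 + 132} = 33751 + \sqrt{287}$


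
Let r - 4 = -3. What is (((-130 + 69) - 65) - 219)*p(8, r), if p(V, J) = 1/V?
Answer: -345/8 ≈ -43.125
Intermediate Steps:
r = 1 (r = 4 - 3 = 1)
(((-130 + 69) - 65) - 219)*p(8, r) = (((-130 + 69) - 65) - 219)/8 = ((-61 - 65) - 219)*(⅛) = (-126 - 219)*(⅛) = -345*⅛ = -345/8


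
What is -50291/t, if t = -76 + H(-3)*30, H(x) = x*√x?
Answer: 955529/7519 - 2263095*I*√3/15038 ≈ 127.08 - 260.66*I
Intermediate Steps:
H(x) = x^(3/2)
t = -76 - 90*I*√3 (t = -76 + (-3)^(3/2)*30 = -76 - 3*I*√3*30 = -76 - 90*I*√3 ≈ -76.0 - 155.88*I)
-50291/t = -50291/(-76 - 90*I*√3)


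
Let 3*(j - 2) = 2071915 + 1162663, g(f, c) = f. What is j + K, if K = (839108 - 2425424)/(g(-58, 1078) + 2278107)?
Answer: 7368536087668/6834147 ≈ 1.0782e+6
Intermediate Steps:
j = 3234584/3 (j = 2 + (2071915 + 1162663)/3 = 2 + (⅓)*3234578 = 2 + 3234578/3 = 3234584/3 ≈ 1.0782e+6)
K = -1586316/2278049 (K = (839108 - 2425424)/(-58 + 2278107) = -1586316/2278049 ≈ -0.69635)
j + K = 3234584/3 - 1586316/2278049 = 7368536087668/6834147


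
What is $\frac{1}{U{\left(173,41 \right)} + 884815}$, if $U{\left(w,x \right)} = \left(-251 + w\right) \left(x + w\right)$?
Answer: $\frac{1}{868123} \approx 1.1519 \cdot 10^{-6}$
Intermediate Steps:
$U{\left(w,x \right)} = \left(-251 + w\right) \left(w + x\right)$
$\frac{1}{U{\left(173,41 \right)} + 884815} = \frac{1}{\left(173^{2} - 43423 - 10291 + 173 \cdot 41\right) + 884815} = \frac{1}{\left(29929 - 43423 - 10291 + 7093\right) + 884815} = \frac{1}{-16692 + 884815} = \frac{1}{868123}$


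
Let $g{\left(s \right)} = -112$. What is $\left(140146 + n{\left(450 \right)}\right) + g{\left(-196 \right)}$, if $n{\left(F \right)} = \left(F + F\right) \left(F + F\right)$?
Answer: $950034$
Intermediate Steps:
$n{\left(F \right)} = 4 F^{2}$ ($n{\left(F \right)} = 2 F 2 F = 4 F^{2}$)
$\left(140146 + n{\left(450 \right)}\right) + g{\left(-196 \right)} = \left(140146 + 4 \cdot 450^{2}\right) - 112 = \left(140146 + 4 \cdot 202500\right) - 112 = \left(140146 + 810000\right) - 112 = 950146 - 112 = 950034$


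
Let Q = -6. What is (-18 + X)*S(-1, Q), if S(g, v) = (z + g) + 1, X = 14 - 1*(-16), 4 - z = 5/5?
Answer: 36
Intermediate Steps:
z = 3 (z = 4 - 5/5 = 4 - 1*1 = 4 - 1 = 3)
X = 30 (X = 14 + 16 = 30)
S(g, v) = 4 + g (S(g, v) = (3 + g) + 1 = 4 + g)
(-18 + X)*S(-1, Q) = (-18 + 30)*(4 - 1) = 12*3 = 36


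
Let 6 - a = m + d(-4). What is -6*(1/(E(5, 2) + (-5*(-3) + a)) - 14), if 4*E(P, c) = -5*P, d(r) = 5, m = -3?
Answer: 1420/17 ≈ 83.529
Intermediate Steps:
E(P, c) = -5*P/4 (E(P, c) = (-5*P)/4 = -5*P/4)
a = 4 (a = 6 - (-3 + 5) = 6 - 1*2 = 6 - 2 = 4)
-6*(1/(E(5, 2) + (-5*(-3) + a)) - 14) = -6*(1/(-5/4*5 + (-5*(-3) + 4)) - 14) = -6*(1/(-25/4 + (15 + 4)) - 14) = -6*(1/(-25/4 + 19) - 14) = -6*(1/(51/4) - 14) = -6*(4/51 - 14) = -6*(-710/51) = 1420/17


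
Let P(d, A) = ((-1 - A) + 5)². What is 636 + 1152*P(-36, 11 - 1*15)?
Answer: 74364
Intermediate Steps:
P(d, A) = (4 - A)²
636 + 1152*P(-36, 11 - 1*15) = 636 + 1152*(-4 + (11 - 1*15))² = 636 + 1152*(-4 + (11 - 15))² = 636 + 1152*(-4 - 4)² = 636 + 1152*(-8)² = 636 + 1152*64 = 636 + 73728 = 74364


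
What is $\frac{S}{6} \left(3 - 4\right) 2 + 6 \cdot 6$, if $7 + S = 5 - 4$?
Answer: $38$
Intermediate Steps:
$S = -6$ ($S = -7 + \left(5 - 4\right) = -7 + 1 = -6$)
$\frac{S}{6} \left(3 - 4\right) 2 + 6 \cdot 6 = - \frac{6}{6} \left(3 - 4\right) 2 + 6 \cdot 6 = \left(-6\right) \frac{1}{6} \left(-1\right) 2 + 36 = \left(-1\right) \left(-1\right) 2 + 36 = 1 \cdot 2 + 36 = 2 + 36 = 38$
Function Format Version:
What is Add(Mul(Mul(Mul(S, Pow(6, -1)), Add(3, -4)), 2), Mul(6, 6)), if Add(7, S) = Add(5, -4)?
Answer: 38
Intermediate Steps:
S = -6 (S = Add(-7, Add(5, -4)) = Add(-7, 1) = -6)
Add(Mul(Mul(Mul(S, Pow(6, -1)), Add(3, -4)), 2), Mul(6, 6)) = Add(Mul(Mul(Mul(-6, Pow(6, -1)), Add(3, -4)), 2), Mul(6, 6)) = Add(Mul(Mul(Mul(-6, Rational(1, 6)), -1), 2), 36) = Add(Mul(Mul(-1, -1), 2), 36) = Add(Mul(1, 2), 36) = Add(2, 36) = 38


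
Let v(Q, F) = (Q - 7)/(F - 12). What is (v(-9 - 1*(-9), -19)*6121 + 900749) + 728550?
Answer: 50551116/31 ≈ 1.6307e+6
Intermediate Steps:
v(Q, F) = (-7 + Q)/(-12 + F)
(v(-9 - 1*(-9), -19)*6121 + 900749) + 728550 = (((-7 + (-9 - 1*(-9)))/(-12 - 19))*6121 + 900749) + 728550 = (((-7 + (-9 + 9))/(-31))*6121 + 900749) + 728550 = (-(-7 + 0)/31*6121 + 900749) + 728550 = (-1/31*(-7)*6121 + 900749) + 728550 = ((7/31)*6121 + 900749) + 728550 = (42847/31 + 900749) + 728550 = 27966066/31 + 728550 = 50551116/31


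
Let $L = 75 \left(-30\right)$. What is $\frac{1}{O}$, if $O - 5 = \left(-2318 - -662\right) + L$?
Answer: $- \frac{1}{3901} \approx -0.00025634$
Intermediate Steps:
$L = -2250$
$O = -3901$ ($O = 5 - 3906 = -3901$)
$\frac{1}{O} = \frac{1}{-3901} = - \frac{1}{3901}$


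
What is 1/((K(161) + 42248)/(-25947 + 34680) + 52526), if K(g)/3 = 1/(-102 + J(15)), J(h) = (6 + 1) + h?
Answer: 698640/36700144477 ≈ 1.9036e-5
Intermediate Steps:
J(h) = 7 + h
K(g) = -3/80 (K(g) = 3/(-102 + (7 + 15)) = 3/(-102 + 22) = 3/(-80) = 3*(-1/80) = -3/80)
1/((K(161) + 42248)/(-25947 + 34680) + 52526) = 1/((-3/80 + 42248)/(-25947 + 34680) + 52526) = 1/((3379837/80)/8733 + 52526) = 1/((3379837/80)*(1/8733) + 52526) = 1/(3379837/698640 + 52526) = 1/(36700144477/698640) = 698640/36700144477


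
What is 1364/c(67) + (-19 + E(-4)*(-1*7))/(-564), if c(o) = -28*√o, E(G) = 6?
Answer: 61/564 - 341*√67/469 ≈ -5.8432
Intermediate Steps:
1364/c(67) + (-19 + E(-4)*(-1*7))/(-564) = 1364/((-28*√67)) + (-19 + 6*(-1*7))/(-564) = 1364*(-√67/1876) + (-19 + 6*(-7))*(-1/564) = -341*√67/469 + (-19 - 42)*(-1/564) = -341*√67/469 - 61*(-1/564) = -341*√67/469 + 61/564 = 61/564 - 341*√67/469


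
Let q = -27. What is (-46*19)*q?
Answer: 23598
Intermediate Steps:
(-46*19)*q = -46*19*(-27) = -874*(-27) = 23598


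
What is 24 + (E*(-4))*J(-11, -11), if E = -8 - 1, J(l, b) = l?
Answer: -372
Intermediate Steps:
E = -9
24 + (E*(-4))*J(-11, -11) = 24 - 9*(-4)*(-11) = 24 + 36*(-11) = 24 - 396 = -372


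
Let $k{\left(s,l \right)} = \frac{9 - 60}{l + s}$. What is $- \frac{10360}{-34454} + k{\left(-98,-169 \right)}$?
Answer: $\frac{107697}{219029} \approx 0.4917$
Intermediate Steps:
$k{\left(s,l \right)} = - \frac{51}{l + s}$
$- \frac{10360}{-34454} + k{\left(-98,-169 \right)} = - \frac{10360}{-34454} - \frac{51}{-169 - 98} = \left(-10360\right) \left(- \frac{1}{34454}\right) - \frac{51}{-267} = \frac{740}{2461} - - \frac{17}{89} = \frac{740}{2461} + \frac{17}{89} = \frac{107697}{219029}$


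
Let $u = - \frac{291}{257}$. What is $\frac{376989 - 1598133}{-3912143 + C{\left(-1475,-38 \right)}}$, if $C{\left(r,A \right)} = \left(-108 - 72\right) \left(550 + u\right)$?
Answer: $\frac{18460824}{60635963} \approx 0.30445$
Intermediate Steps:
$u = - \frac{291}{257}$ ($u = \left(-291\right) \frac{1}{257} = - \frac{291}{257} \approx -1.1323$)
$C{\left(r,A \right)} = - \frac{25390620}{257}$ ($C{\left(r,A \right)} = \left(-108 - 72\right) \left(550 - \frac{291}{257}\right) = \left(-180\right) \frac{141059}{257} = - \frac{25390620}{257}$)
$\frac{376989 - 1598133}{-3912143 + C{\left(-1475,-38 \right)}} = \frac{376989 - 1598133}{-3912143 - \frac{25390620}{257}} = - \frac{1221144}{- \frac{1030811371}{257}} = \left(-1221144\right) \left(- \frac{257}{1030811371}\right) = \frac{18460824}{60635963}$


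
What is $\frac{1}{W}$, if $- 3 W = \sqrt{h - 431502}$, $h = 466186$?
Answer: $- \frac{3 \sqrt{8671}}{17342} \approx -0.016109$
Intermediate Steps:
$W = - \frac{2 \sqrt{8671}}{3}$ ($W = - \frac{\sqrt{466186 - 431502}}{3} = - \frac{\sqrt{34684}}{3} = - \frac{2 \sqrt{8671}}{3} \approx -62.079$)
$\frac{1}{W} = \frac{1}{\left(- \frac{2}{3}\right) \sqrt{8671}} = - \frac{3 \sqrt{8671}}{17342}$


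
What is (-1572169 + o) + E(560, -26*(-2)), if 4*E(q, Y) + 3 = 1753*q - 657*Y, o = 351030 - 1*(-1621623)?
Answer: 2549449/4 ≈ 6.3736e+5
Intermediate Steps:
o = 1972653 (o = 351030 + 1621623 = 1972653)
E(q, Y) = -¾ - 657*Y/4 + 1753*q/4 (E(q, Y) = -¾ + (1753*q - 657*Y)/4 = -¾ + (-657*Y + 1753*q)/4 = -¾ + (-657*Y/4 + 1753*q/4) = -¾ - 657*Y/4 + 1753*q/4)
(-1572169 + o) + E(560, -26*(-2)) = (-1572169 + 1972653) + (-¾ - (-8541)*(-2)/2 + (1753/4)*560) = 400484 + (-¾ - 657/4*52 + 245420) = 400484 + (-¾ - 8541 + 245420) = 400484 + 947513/4 = 2549449/4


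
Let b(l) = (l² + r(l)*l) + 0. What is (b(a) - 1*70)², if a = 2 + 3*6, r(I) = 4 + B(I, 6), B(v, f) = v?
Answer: 656100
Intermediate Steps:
r(I) = 4 + I
a = 20 (a = 2 + 18 = 20)
b(l) = l² + l*(4 + l) (b(l) = (l² + (4 + l)*l) + 0 = (l² + l*(4 + l)) + 0 = l² + l*(4 + l))
(b(a) - 1*70)² = (2*20*(2 + 20) - 1*70)² = (2*20*22 - 70)² = (880 - 70)² = 810² = 656100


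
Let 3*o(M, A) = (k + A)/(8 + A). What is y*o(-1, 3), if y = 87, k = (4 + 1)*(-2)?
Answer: -203/11 ≈ -18.455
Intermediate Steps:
k = -10 (k = 5*(-2) = -10)
o(M, A) = (-10 + A)/(3*(8 + A)) (o(M, A) = ((-10 + A)/(8 + A))/3 = (-10 + A)/(3*(8 + A)))
y*o(-1, 3) = 87*((-10 + 3)/(3*(8 + 3))) = 87*((1/3)*(-7)/11) = 87*((1/3)*(1/11)*(-7)) = 87*(-7/33) = -203/11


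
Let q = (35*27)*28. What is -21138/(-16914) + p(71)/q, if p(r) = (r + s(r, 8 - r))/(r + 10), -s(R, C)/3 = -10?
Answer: 7550989699/6041849940 ≈ 1.2498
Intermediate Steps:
s(R, C) = 30 (s(R, C) = -3*(-10) = 30)
q = 26460 (q = 945*28 = 26460)
p(r) = (30 + r)/(10 + r) (p(r) = (r + 30)/(r + 10) = (30 + r)/(10 + r))
-21138/(-16914) + p(71)/q = -21138/(-16914) + ((30 + 71)/(10 + 71))/26460 = -21138*(-1/16914) + (101/81)*(1/26460) = 3523/2819 + ((1/81)*101)*(1/26460) = 3523/2819 + (101/81)*(1/26460) = 3523/2819 + 101/2143260 = 7550989699/6041849940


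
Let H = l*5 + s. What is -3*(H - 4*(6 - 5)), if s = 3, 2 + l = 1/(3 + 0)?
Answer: 28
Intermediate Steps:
l = -5/3 (l = -2 + 1/(3 + 0) = -2 + 1/3 = -2 + ⅓ = -5/3 ≈ -1.6667)
H = -16/3 (H = -5/3*5 + 3 = -25/3 + 3 = -16/3 ≈ -5.3333)
-3*(H - 4*(6 - 5)) = -3*(-16/3 - 4*(6 - 5)) = -3*(-16/3 - 4*1) = -3*(-16/3 - 4) = -3*(-28/3) = 28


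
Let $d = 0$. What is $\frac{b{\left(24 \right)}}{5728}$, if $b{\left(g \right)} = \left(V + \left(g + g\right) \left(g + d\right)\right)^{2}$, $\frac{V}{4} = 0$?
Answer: $\frac{41472}{179} \approx 231.69$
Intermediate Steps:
$V = 0$ ($V = 4 \cdot 0 = 0$)
$b{\left(g \right)} = 4 g^{4}$ ($b{\left(g \right)} = \left(0 + \left(g + g\right) \left(g + 0\right)\right)^{2} = \left(0 + 2 g g\right)^{2} = \left(0 + 2 g^{2}\right)^{2} = \left(2 g^{2}\right)^{2} = 4 g^{4}$)
$\frac{b{\left(24 \right)}}{5728} = \frac{4 \cdot 24^{4}}{5728} = 4 \cdot 331776 \cdot \frac{1}{5728} = 1327104 \cdot \frac{1}{5728} = \frac{41472}{179}$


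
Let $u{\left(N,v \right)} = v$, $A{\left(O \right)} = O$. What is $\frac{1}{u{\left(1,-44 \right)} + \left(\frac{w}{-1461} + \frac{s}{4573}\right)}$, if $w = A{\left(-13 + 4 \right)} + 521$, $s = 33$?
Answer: $- \frac{6681153}{296263895} \approx -0.022551$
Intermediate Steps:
$w = 512$ ($w = \left(-13 + 4\right) + 521 = -9 + 521 = 512$)
$\frac{1}{u{\left(1,-44 \right)} + \left(\frac{w}{-1461} + \frac{s}{4573}\right)} = \frac{1}{-44 + \left(\frac{512}{-1461} + \frac{33}{4573}\right)} = \frac{1}{-44 + \left(512 \left(- \frac{1}{1461}\right) + 33 \cdot \frac{1}{4573}\right)} = \frac{1}{-44 + \left(- \frac{512}{1461} + \frac{33}{4573}\right)} = \frac{1}{-44 - \frac{2293163}{6681153}} = \frac{1}{- \frac{296263895}{6681153}} = - \frac{6681153}{296263895}$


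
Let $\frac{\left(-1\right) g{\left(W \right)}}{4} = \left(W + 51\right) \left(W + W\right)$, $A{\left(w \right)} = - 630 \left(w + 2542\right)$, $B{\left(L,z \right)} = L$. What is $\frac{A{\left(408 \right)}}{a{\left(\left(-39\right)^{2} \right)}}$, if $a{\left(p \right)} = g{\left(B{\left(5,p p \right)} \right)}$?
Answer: $\frac{13275}{16} \approx 829.69$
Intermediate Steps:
$A{\left(w \right)} = -1601460 - 630 w$ ($A{\left(w \right)} = - 630 \left(2542 + w\right) = -1601460 - 630 w$)
$g{\left(W \right)} = - 8 W \left(51 + W\right)$ ($g{\left(W \right)} = - 4 \left(W + 51\right) \left(W + W\right) = - 4 \left(51 + W\right) 2 W = - 4 \cdot 2 W \left(51 + W\right) = - 8 W \left(51 + W\right)$)
$a{\left(p \right)} = -2240$ ($a{\left(p \right)} = \left(-8\right) 5 \left(51 + 5\right) = \left(-8\right) 5 \cdot 56 = -2240$)
$\frac{A{\left(408 \right)}}{a{\left(\left(-39\right)^{2} \right)}} = \frac{-1601460 - 257040}{-2240} = \left(-1601460 - 257040\right) \left(- \frac{1}{2240}\right) = \left(-1858500\right) \left(- \frac{1}{2240}\right) = \frac{13275}{16}$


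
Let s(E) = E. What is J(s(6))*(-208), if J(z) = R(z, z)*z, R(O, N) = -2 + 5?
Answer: -3744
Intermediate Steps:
R(O, N) = 3
J(z) = 3*z
J(s(6))*(-208) = (3*6)*(-208) = 18*(-208) = -3744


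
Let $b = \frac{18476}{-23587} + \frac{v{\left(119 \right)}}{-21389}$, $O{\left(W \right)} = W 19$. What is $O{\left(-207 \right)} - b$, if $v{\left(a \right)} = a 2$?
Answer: $- \frac{1983806918149}{504502343} \approx -3932.2$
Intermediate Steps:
$v{\left(a \right)} = 2 a$
$O{\left(W \right)} = 19 W$
$b = - \frac{400796870}{504502343}$ ($b = \frac{18476}{-23587} + \frac{2 \cdot 119}{-21389} = 18476 \left(- \frac{1}{23587}\right) + 238 \left(- \frac{1}{21389}\right) = - \frac{18476}{23587} - \frac{238}{21389} = - \frac{400796870}{504502343} \approx -0.79444$)
$O{\left(-207 \right)} - b = 19 \left(-207\right) - - \frac{400796870}{504502343} = -3933 + \frac{400796870}{504502343} = - \frac{1983806918149}{504502343}$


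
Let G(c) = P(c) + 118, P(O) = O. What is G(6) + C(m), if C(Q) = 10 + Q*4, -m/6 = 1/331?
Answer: 44330/331 ≈ 133.93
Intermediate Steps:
m = -6/331 ≈ -0.018127
G(c) = 118 + c (G(c) = c + 118 = 118 + c)
C(Q) = 10 + 4*Q
G(6) + C(m) = (118 + 6) + (10 + 4*(-6/331)) = 124 + (10 - 24/331) = 124 + 3286/331 = 44330/331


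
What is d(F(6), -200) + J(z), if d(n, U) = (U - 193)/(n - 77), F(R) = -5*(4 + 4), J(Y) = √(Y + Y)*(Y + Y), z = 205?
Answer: 131/39 + 410*√410 ≈ 8305.2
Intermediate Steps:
J(Y) = 2*√2*Y^(3/2) (J(Y) = √(2*Y)*(2*Y) = (√2*√Y)*(2*Y) = 2*√2*Y^(3/2))
F(R) = -40 (F(R) = -5*8 = -40)
d(n, U) = (-193 + U)/(-77 + n)
d(F(6), -200) + J(z) = (-193 - 200)/(-77 - 40) + 2*√2*205^(3/2) = -393/(-117) + 2*√2*(205*√205) = -1/117*(-393) + 410*√410 = 131/39 + 410*√410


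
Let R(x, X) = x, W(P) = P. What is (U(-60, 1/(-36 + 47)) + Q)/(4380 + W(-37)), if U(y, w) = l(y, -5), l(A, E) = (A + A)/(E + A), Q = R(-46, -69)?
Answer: -574/56459 ≈ -0.010167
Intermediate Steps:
Q = -46
l(A, E) = 2*A/(A + E) (l(A, E) = (2*A)/(A + E) = 2*A/(A + E))
U(y, w) = 2*y/(-5 + y) (U(y, w) = 2*y/(y - 5) = 2*y/(-5 + y))
(U(-60, 1/(-36 + 47)) + Q)/(4380 + W(-37)) = (2*(-60)/(-5 - 60) - 46)/(4380 - 37) = (2*(-60)/(-65) - 46)/4343 = (2*(-60)*(-1/65) - 46)*(1/4343) = (24/13 - 46)*(1/4343) = -574/13*1/4343 = -574/56459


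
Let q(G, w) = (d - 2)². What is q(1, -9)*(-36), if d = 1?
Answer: -36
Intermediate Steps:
q(G, w) = 1 (q(G, w) = (1 - 2)² = (-1)² = 1)
q(1, -9)*(-36) = 1*(-36) = -36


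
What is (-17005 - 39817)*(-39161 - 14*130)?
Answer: 2328622382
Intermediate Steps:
(-17005 - 39817)*(-39161 - 14*130) = -56822*(-39161 - 1820) = -56822*(-40981) = 2328622382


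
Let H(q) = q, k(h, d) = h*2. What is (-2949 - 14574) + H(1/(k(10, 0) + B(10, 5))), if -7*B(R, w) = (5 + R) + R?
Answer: -2015138/115 ≈ -17523.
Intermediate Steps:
k(h, d) = 2*h
B(R, w) = -5/7 - 2*R/7 (B(R, w) = -((5 + R) + R)/7 = -(5 + 2*R)/7 = -5/7 - 2*R/7)
(-2949 - 14574) + H(1/(k(10, 0) + B(10, 5))) = (-2949 - 14574) + 1/(2*10 + (-5/7 - 2/7*10)) = -17523 + 1/(20 + (-5/7 - 20/7)) = -17523 + 1/(20 - 25/7) = -17523 + 1/(115/7) = -17523 + 7/115 = -2015138/115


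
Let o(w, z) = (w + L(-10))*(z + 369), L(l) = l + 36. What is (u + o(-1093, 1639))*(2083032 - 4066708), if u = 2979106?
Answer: -1659483831320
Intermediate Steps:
L(l) = 36 + l
o(w, z) = (26 + w)*(369 + z) (o(w, z) = (w + (36 - 10))*(z + 369) = (w + 26)*(369 + z) = (26 + w)*(369 + z))
(u + o(-1093, 1639))*(2083032 - 4066708) = (2979106 + (9594 + 26*1639 + 369*(-1093) - 1093*1639))*(2083032 - 4066708) = (2979106 + (9594 + 42614 - 403317 - 1791427))*(-1983676) = (2979106 - 2142536)*(-1983676) = 836570*(-1983676) = -1659483831320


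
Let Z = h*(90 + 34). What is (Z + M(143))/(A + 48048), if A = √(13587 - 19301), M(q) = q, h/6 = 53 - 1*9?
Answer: 789885096/1154308009 - 32879*I*√5714/2308616018 ≈ 0.68429 - 0.0010766*I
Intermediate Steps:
h = 264 (h = 6*(53 - 1*9) = 6*(53 - 9) = 6*44 = 264)
Z = 32736 (Z = 264*(90 + 34) = 264*124 = 32736)
A = I*√5714 (A = √(-5714) = I*√5714 ≈ 75.591*I)
(Z + M(143))/(A + 48048) = (32736 + 143)/(I*√5714 + 48048) = 32879/(48048 + I*√5714)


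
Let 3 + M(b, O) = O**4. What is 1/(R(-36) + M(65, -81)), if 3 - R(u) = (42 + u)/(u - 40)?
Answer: 38/1635775401 ≈ 2.3231e-8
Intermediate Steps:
M(b, O) = -3 + O**4
R(u) = 3 - (42 + u)/(-40 + u) (R(u) = 3 - (42 + u)/(u - 40) = 3 - (42 + u)/(-40 + u))
1/(R(-36) + M(65, -81)) = 1/(2*(-81 - 36)/(-40 - 36) + (-3 + (-81)**4)) = 1/(2*(-117)/(-76) + (-3 + 43046721)) = 1/(2*(-1/76)*(-117) + 43046718) = 1/(117/38 + 43046718) = 1/(1635775401/38) = 38/1635775401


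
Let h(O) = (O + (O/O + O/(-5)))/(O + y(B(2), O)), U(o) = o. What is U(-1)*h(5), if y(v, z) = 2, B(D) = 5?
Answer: -5/7 ≈ -0.71429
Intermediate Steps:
h(O) = (1 + 4*O/5)/(2 + O) (h(O) = (O + (O/O + O/(-5)))/(O + 2) = (O + (1 + O*(-⅕)))/(2 + O) = (O + (1 - O/5))/(2 + O) = (1 + 4*O/5)/(2 + O))
U(-1)*h(5) = -(5 + 4*5)/(5*(2 + 5)) = -(5 + 20)/(5*7) = -25/(5*7) = -1*5/7 = -5/7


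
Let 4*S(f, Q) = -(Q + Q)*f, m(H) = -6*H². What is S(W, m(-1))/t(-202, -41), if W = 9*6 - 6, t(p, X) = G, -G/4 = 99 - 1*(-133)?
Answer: -9/58 ≈ -0.15517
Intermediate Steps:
G = -928 (G = -4*(99 - 1*(-133)) = -4*(99 + 133) = -4*232 = -928)
t(p, X) = -928
W = 48 (W = 54 - 6 = 48)
S(f, Q) = -Q*f/2 (S(f, Q) = (-(Q + Q)*f)/4 = (-2*Q*f)/4 = -Q*f/2)
S(W, m(-1))/t(-202, -41) = -½*(-6*(-1)²)*48/(-928) = -½*(-6*1)*48*(-1/928) = -½*(-6)*48*(-1/928) = 144*(-1/928) = -9/58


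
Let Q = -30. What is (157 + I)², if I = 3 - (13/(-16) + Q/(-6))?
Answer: 6215049/256 ≈ 24278.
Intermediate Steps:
I = -19/16 (I = 3 - (13/(-16) - 30/(-6)) = 3 - (13*(-1/16) - 30*(-⅙)) = 3 - (-13/16 + 5) = 3 - 1*67/16 = 3 - 67/16 = -19/16 ≈ -1.1875)
(157 + I)² = (157 - 19/16)² = (2493/16)² = 6215049/256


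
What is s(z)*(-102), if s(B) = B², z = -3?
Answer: -918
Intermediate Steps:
s(z)*(-102) = (-3)²*(-102) = 9*(-102) = -918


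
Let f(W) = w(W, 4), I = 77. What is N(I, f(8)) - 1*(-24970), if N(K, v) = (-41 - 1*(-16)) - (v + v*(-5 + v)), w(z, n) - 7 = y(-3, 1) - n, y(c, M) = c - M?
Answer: 24940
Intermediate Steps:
w(z, n) = 3 - n (w(z, n) = 7 + ((-3 - 1*1) - n) = 7 + ((-3 - 1) - n) = 7 + (-4 - n) = 3 - n)
f(W) = -1 (f(W) = 3 - 1*4 = 3 - 4 = -1)
N(K, v) = -25 - v - v*(-5 + v) (N(K, v) = (-41 + 16) + (-v - v*(-5 + v)) = -25 + (-v - v*(-5 + v)) = -25 - v - v*(-5 + v))
N(I, f(8)) - 1*(-24970) = (-25 - 1*(-1)**2 + 4*(-1)) - 1*(-24970) = (-25 - 1*1 - 4) + 24970 = (-25 - 1 - 4) + 24970 = -30 + 24970 = 24940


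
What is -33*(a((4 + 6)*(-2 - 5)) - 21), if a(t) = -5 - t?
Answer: -1452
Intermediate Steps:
-33*(a((4 + 6)*(-2 - 5)) - 21) = -33*((-5 - (4 + 6)*(-2 - 5)) - 21) = -33*((-5 - 10*(-7)) - 21) = -33*((-5 - 1*(-70)) - 21) = -33*((-5 + 70) - 21) = -33*(65 - 21) = -33*44 = -1452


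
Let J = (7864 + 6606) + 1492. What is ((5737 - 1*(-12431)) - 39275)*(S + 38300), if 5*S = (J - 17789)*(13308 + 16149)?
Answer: 1131893247973/5 ≈ 2.2638e+11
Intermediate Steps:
J = 15962 (J = 14470 + 1492 = 15962)
S = -53817939/5 (S = ((15962 - 17789)*(13308 + 16149))/5 = (-1827*29457)/5 = (1/5)*(-53817939) = -53817939/5 ≈ -1.0764e+7)
((5737 - 1*(-12431)) - 39275)*(S + 38300) = ((5737 - 1*(-12431)) - 39275)*(-53817939/5 + 38300) = ((5737 + 12431) - 39275)*(-53626439/5) = (18168 - 39275)*(-53626439/5) = -21107*(-53626439/5) = 1131893247973/5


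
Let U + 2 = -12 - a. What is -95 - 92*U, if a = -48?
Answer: -3223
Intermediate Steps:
U = 34 (U = -2 + (-12 - 1*(-48)) = -2 + (-12 + 48) = -2 + 36 = 34)
-95 - 92*U = -95 - 92*34 = -95 - 3128 = -3223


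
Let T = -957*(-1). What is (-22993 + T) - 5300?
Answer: -27336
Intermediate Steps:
T = 957
(-22993 + T) - 5300 = (-22993 + 957) - 5300 = -22036 - 5300 = -27336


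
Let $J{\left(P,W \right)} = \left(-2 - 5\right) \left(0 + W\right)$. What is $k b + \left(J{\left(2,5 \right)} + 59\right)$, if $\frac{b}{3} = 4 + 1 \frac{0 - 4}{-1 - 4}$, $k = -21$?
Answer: $- \frac{1392}{5} \approx -278.4$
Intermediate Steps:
$J{\left(P,W \right)} = - 7 W$
$b = \frac{72}{5}$ ($b = 3 \left(4 + 1 \frac{0 - 4}{-1 - 4}\right) = 3 \left(4 + 1 \left(- \frac{4}{-5}\right)\right) = 3 \left(4 + 1 \left(\left(-4\right) \left(- \frac{1}{5}\right)\right)\right) = 3 \left(4 + 1 \cdot \frac{4}{5}\right) = 3 \left(4 + \frac{4}{5}\right) = 3 \cdot \frac{24}{5} = \frac{72}{5} \approx 14.4$)
$k b + \left(J{\left(2,5 \right)} + 59\right) = \left(-21\right) \frac{72}{5} + \left(\left(-7\right) 5 + 59\right) = - \frac{1512}{5} + \left(-35 + 59\right) = - \frac{1512}{5} + 24 = - \frac{1392}{5}$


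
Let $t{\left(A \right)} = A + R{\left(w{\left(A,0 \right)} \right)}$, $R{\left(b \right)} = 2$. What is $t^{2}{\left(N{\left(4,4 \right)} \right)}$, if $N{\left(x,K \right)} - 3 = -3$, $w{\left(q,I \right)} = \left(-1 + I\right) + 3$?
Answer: $4$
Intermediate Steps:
$w{\left(q,I \right)} = 2 + I$
$N{\left(x,K \right)} = 0$ ($N{\left(x,K \right)} = 3 - 3 = 0$)
$t{\left(A \right)} = 2 + A$ ($t{\left(A \right)} = A + 2 = 2 + A$)
$t^{2}{\left(N{\left(4,4 \right)} \right)} = \left(2 + 0\right)^{2} = 2^{2} = 4$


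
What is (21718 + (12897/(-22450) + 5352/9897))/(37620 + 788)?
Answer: 1608487964497/2844594420400 ≈ 0.56545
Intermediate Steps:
(21718 + (12897/(-22450) + 5352/9897))/(37620 + 788) = (21718 + (12897*(-1/22450) + 5352*(1/9897)))/38408 = (21718 + (-12897/22450 + 1784/3299))*(1/38408) = (21718 - 2496403/74062550)*(1/38408) = (1608487964497/74062550)*(1/38408) = 1608487964497/2844594420400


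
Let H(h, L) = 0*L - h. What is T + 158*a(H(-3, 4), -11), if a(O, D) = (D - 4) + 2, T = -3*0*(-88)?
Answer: -2054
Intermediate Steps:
H(h, L) = -h (H(h, L) = 0 - h = -h)
T = 0 (T = 0*(-88) = 0)
a(O, D) = -2 + D (a(O, D) = (-4 + D) + 2 = -2 + D)
T + 158*a(H(-3, 4), -11) = 0 + 158*(-2 - 11) = 0 + 158*(-13) = 0 - 2054 = -2054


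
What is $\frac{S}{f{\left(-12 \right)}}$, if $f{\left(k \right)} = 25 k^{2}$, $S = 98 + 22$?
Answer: $\frac{1}{30} \approx 0.033333$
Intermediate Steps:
$S = 120$
$\frac{S}{f{\left(-12 \right)}} = \frac{120}{25 \left(-12\right)^{2}} = \frac{120}{25 \cdot 144} = \frac{120}{3600} = 120 \cdot \frac{1}{3600} = \frac{1}{30}$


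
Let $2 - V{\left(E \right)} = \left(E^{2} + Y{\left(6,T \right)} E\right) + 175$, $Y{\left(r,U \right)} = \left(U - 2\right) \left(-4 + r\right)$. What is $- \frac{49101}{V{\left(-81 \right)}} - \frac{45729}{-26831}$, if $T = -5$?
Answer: $\frac{239603529}{30158044} \approx 7.9449$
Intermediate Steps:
$Y{\left(r,U \right)} = \left(-4 + r\right) \left(-2 + U\right)$ ($Y{\left(r,U \right)} = \left(-2 + U\right) \left(-4 + r\right) = \left(-4 + r\right) \left(-2 + U\right)$)
$V{\left(E \right)} = -173 - E^{2} + 14 E$ ($V{\left(E \right)} = 2 - \left(\left(E^{2} + \left(8 - -20 - 12 - 30\right) E\right) + 175\right) = 2 - \left(\left(E^{2} + \left(8 + 20 - 12 - 30\right) E\right) + 175\right) = 2 - \left(\left(E^{2} - 14 E\right) + 175\right) = 2 - \left(175 + E^{2} - 14 E\right) = -173 - E^{2} + 14 E$)
$- \frac{49101}{V{\left(-81 \right)}} - \frac{45729}{-26831} = - \frac{49101}{-173 - \left(-81\right)^{2} + 14 \left(-81\right)} - \frac{45729}{-26831} = - \frac{49101}{-173 - 6561 - 1134} - - \frac{45729}{26831} = - \frac{49101}{-173 - 6561 - 1134} + \frac{45729}{26831} = - \frac{49101}{-7868} + \frac{45729}{26831} = \left(-49101\right) \left(- \frac{1}{7868}\right) + \frac{45729}{26831} = \frac{49101}{7868} + \frac{45729}{26831} = \frac{239603529}{30158044}$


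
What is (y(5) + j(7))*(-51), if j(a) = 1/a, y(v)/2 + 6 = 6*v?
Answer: -17187/7 ≈ -2455.3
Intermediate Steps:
y(v) = -12 + 12*v (y(v) = -12 + 2*(6*v) = -12 + 12*v)
(y(5) + j(7))*(-51) = ((-12 + 12*5) + 1/7)*(-51) = ((-12 + 60) + ⅐)*(-51) = (48 + ⅐)*(-51) = (337/7)*(-51) = -17187/7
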